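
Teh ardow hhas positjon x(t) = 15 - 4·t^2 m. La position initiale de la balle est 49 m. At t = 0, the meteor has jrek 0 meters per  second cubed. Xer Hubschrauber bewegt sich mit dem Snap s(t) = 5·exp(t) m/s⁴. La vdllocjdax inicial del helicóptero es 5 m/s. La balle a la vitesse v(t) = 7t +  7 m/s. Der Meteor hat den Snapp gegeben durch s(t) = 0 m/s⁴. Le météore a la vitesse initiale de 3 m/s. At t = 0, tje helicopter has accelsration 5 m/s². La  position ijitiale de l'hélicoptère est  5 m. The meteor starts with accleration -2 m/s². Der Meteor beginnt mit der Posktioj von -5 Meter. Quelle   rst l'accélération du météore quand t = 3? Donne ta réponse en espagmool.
Debemos encontrar la integral de nuestra ecuación del snap s(t) = 0 2 veces. La antiderivada del snap es la sacudida. Usando j(0) = 0, obtenemos j(t) = 0. La antiderivada de la sacudida es la aceleración. Usando a(0) = -2, obtenemos a(t) = -2. De la ecuación de la aceleración a(t) = -2, sustituimos t = 3 para obtener a = -2.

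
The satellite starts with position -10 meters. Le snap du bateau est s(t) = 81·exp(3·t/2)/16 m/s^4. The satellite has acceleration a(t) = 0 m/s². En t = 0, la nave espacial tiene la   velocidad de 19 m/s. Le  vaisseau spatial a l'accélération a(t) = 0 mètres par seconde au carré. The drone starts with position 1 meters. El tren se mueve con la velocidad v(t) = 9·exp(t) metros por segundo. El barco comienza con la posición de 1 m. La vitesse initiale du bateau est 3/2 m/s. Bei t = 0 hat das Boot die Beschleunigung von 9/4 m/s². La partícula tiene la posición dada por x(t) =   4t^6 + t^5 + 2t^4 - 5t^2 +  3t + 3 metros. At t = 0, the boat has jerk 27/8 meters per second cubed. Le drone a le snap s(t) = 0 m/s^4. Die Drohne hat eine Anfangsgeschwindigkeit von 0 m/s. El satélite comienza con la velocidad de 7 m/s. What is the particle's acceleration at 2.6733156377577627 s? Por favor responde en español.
Para resolver esto, necesitamos tomar 2 derivadas de nuestra ecuación de la posición x(t) = 4·t^6 + t^5 + 2·t^4 - 5·t^2 + 3·t + 3. Tomando d/dt de x(t), encontramos v(t) = 24·t^5 + 5·t^4 + 8·t^3 - 10·t + 3. Tomando d/dt de v(t), encontramos a(t) = 120·t^4 + 20·t^3 + 24·t^2 - 10. De la ecuación de la aceleración a(t) = 120·t^4 + 20·t^3 + 24·t^2 - 10, sustituimos t = 2.6733156377577627 para obtener a = 6672.51731504993.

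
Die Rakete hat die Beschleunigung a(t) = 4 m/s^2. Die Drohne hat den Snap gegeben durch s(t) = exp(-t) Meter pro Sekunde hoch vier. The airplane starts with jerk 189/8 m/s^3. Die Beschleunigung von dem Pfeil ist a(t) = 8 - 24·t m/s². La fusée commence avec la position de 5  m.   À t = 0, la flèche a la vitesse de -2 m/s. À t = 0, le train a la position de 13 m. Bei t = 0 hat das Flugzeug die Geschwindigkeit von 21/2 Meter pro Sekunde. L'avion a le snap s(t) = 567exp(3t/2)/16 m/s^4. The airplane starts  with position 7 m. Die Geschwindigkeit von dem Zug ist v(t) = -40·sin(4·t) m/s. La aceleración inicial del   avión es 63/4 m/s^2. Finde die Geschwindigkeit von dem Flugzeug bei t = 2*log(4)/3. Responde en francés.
Pour résoudre ceci, nous devons prendre 3 intégrales de notre équation du snap s(t) = 567·exp(3·t/2)/16. En prenant ∫s(t)dt et en appliquant j(0) = 189/8, nous trouvons j(t) = 189·exp(3·t/2)/8. En intégrant le jerk et en utilisant la condition initiale a(0) = 63/4, nous obtenons a(t) = 63·exp(3·t/2)/4. En prenant ∫a(t)dt et en appliquant v(0) = 21/2, nous trouvons v(t) = 21·exp(3·t/2)/2. Nous avons la vitesse v(t) = 21·exp(3·t/2)/2. En substituant t = 2*log(4)/3: v(2*log(4)/3) = 42.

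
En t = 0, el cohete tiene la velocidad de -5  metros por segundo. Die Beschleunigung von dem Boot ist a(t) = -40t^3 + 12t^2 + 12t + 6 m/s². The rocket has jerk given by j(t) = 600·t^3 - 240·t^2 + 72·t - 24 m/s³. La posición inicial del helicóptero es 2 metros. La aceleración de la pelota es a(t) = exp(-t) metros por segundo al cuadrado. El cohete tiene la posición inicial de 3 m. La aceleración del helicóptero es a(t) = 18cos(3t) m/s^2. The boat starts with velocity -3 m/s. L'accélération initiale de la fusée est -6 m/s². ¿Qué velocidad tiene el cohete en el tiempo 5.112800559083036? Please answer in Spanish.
Necesitamos integrar nuestra ecuación de la sacudida j(t) = 600·t^3 - 240·t^2 + 72·t - 24 2 veces. La integral de la sacudida, con a(0) = -6, da la aceleración: a(t) = 150·t^4 - 80·t^3 + 36·t^2 - 24·t - 6. Integrando la aceleración y usando la condición inicial v(0) = -5, obtenemos v(t) = 30·t^5 - 20·t^4 + 12·t^3 - 12·t^2 - 6·t - 5. Tenemos la velocidad v(t) = 30·t^5 - 20·t^4 + 12·t^3 - 12·t^2 - 6·t - 5. Sustituyendo t = 5.112800559083036: v(5.112800559083036) = 92400.7952918267.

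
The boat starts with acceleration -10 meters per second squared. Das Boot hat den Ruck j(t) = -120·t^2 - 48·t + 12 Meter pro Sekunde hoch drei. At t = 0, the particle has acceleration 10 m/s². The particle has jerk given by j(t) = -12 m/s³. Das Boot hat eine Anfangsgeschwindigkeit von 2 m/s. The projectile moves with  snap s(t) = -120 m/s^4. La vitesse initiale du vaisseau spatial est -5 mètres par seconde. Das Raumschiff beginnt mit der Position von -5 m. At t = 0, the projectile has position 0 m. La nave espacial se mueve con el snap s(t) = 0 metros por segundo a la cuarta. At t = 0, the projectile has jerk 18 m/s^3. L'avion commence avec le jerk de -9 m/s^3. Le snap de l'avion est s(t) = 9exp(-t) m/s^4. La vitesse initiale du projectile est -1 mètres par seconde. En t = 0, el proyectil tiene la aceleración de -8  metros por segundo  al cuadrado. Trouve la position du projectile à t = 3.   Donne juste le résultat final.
La réponse est -363.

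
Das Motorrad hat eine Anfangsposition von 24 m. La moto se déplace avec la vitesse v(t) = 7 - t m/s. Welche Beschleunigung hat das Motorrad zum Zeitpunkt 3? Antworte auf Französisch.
Nous devons dériver notre équation de la vitesse v(t) = 7 - t 1 fois. En prenant d/dt de v(t), nous trouvons a(t) = -1. De l'équation de l'accélération a(t) = -1, nous substituons t = 3 pour obtenir a = -1.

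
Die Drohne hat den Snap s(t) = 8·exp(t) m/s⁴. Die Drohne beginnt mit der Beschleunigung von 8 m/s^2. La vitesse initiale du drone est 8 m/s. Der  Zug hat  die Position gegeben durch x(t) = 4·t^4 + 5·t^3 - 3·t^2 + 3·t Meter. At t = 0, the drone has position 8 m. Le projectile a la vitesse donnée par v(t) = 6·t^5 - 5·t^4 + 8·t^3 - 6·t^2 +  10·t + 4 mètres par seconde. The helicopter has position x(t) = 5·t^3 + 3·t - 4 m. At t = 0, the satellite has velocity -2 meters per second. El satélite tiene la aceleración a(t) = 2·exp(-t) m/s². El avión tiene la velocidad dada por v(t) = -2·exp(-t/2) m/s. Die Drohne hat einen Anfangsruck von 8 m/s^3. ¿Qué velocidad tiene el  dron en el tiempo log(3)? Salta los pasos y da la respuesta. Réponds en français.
v(log(3)) = 24.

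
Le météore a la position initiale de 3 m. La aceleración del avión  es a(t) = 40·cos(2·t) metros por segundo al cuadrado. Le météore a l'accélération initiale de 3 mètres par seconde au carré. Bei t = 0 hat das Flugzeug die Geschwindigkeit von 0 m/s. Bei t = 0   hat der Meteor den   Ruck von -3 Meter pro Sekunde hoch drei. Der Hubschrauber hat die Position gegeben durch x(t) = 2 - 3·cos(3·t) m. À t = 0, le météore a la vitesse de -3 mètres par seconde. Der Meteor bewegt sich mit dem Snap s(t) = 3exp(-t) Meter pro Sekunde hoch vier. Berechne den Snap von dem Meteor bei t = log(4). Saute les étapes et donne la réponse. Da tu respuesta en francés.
s(log(4)) = 3/4.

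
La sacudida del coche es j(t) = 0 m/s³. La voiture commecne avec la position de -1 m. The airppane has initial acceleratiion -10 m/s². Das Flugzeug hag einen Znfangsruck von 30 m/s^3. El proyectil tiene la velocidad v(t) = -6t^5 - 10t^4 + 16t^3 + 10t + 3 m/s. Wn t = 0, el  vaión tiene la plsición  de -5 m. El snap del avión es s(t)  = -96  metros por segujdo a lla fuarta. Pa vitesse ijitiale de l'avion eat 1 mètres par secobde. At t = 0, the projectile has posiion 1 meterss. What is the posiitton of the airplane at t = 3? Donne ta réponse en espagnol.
Necesitamos integrar nuestra ecuación del snap s(t) = -96 4 veces. La integral del snap, con j(0) = 30, da la sacudida: j(t) = 30 - 96·t. La integral de la sacudida es la aceleración. Usando a(0) = -10, obtenemos a(t) = -48·t^2 + 30·t - 10. La integral de la aceleración es la velocidad. Usando v(0) = 1, obtenemos v(t) = -16·t^3 + 15·t^2 - 10·t + 1. Tomando ∫v(t)dt y aplicando x(0) = -5, encontramos x(t) = -4·t^4 + 5·t^3 - 5·t^2 + t - 5. Usando x(t) = -4·t^4 + 5·t^3 - 5·t^2 + t - 5 y sustituyendo t = 3, encontramos x = -236.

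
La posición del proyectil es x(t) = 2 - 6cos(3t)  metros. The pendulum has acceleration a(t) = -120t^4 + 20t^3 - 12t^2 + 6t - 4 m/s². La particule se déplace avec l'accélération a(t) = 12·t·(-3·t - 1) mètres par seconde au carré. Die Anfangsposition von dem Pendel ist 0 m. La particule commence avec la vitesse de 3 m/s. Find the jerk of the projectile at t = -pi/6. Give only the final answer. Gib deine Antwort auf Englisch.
At t = -pi/6, j = 162.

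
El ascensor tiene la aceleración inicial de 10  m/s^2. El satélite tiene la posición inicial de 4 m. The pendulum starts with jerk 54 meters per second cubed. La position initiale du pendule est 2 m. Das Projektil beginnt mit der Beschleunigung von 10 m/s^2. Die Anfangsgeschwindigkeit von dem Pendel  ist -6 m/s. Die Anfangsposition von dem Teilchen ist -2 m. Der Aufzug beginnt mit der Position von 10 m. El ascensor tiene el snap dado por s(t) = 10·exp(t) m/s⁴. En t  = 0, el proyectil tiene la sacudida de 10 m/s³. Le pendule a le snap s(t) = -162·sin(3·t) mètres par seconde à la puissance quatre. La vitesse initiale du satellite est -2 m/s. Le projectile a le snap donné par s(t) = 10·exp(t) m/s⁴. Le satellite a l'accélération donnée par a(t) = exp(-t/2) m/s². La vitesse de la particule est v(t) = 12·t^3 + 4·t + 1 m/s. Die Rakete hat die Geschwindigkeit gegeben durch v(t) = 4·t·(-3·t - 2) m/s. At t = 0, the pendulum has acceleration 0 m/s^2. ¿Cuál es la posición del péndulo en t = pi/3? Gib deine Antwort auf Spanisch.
Necesitamos integrar nuestra ecuación del snap s(t) = -162·sin(3·t) 4 veces. La integral del snap, con j(0) = 54, da la sacudida: j(t) = 54·cos(3·t). Integrando la sacudida y usando la condición inicial a(0) = 0, obtenemos a(t) = 18·sin(3·t). Integrando la aceleración y usando la condición inicial v(0) = -6, obtenemos v(t) = -6·cos(3·t). Integrando la velocidad y usando la condición inicial x(0) = 2, obtenemos x(t) = 2 - 2·sin(3·t). Usando x(t) = 2 - 2·sin(3·t) y sustituyendo t = pi/3, encontramos x = 2.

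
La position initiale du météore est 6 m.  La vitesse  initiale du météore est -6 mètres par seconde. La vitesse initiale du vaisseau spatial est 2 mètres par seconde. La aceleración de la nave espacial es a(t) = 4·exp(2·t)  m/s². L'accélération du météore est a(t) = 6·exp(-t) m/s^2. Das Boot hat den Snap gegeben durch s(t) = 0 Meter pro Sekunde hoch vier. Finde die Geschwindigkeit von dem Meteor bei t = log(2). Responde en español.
Para resolver esto, necesitamos tomar 1 antiderivada de nuestra ecuación de la aceleración a(t) = 6·exp(-t). La integral de la aceleración, con v(0) = -6, da la velocidad: v(t) = -6·exp(-t). Tenemos la velocidad v(t) = -6·exp(-t). Sustituyendo t = log(2): v(log(2)) = -3.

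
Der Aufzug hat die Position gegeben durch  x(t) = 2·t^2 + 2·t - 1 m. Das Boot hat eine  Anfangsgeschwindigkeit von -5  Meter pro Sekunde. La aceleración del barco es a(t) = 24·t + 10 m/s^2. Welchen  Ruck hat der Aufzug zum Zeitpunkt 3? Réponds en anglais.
Starting from position x(t) = 2·t^2 + 2·t - 1, we take 3 derivatives. The derivative of position gives velocity: v(t) = 4·t + 2. Differentiating velocity, we get acceleration: a(t) = 4. The derivative of acceleration gives jerk: j(t) = 0. We have jerk j(t) = 0. Substituting t = 3: j(3) = 0.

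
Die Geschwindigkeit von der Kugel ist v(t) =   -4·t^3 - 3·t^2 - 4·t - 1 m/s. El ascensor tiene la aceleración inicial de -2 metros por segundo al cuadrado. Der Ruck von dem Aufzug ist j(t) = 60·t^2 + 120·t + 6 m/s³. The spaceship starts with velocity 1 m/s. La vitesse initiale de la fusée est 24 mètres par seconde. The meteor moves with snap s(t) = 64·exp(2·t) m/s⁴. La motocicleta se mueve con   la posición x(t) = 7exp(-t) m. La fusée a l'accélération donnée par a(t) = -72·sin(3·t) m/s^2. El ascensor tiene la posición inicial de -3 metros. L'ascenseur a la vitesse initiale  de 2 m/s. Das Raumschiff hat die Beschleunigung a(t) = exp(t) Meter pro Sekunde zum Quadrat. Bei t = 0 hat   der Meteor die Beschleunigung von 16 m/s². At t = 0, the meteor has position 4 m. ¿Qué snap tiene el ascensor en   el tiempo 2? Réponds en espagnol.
Para resolver esto, necesitamos tomar 1 derivada de nuestra ecuación de la sacudida j(t) = 60·t^2 + 120·t + 6. Tomando d/dt de j(t), encontramos s(t) = 120·t + 120. De la ecuación del snap s(t) = 120·t + 120, sustituimos t = 2 para obtener s = 360.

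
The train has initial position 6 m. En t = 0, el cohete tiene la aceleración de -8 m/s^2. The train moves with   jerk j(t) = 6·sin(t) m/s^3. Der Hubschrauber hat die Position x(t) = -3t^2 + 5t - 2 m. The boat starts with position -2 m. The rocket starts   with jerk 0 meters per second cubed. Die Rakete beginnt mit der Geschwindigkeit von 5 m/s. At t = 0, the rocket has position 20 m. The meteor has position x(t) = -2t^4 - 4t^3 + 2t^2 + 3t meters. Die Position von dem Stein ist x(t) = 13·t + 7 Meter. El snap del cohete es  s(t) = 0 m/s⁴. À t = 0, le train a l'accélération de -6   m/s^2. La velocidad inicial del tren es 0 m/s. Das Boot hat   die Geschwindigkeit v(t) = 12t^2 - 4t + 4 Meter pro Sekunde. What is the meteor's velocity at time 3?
We must differentiate our position equation x(t) = -2·t^4 - 4·t^3 + 2·t^2 + 3·t 1 time. Taking d/dt of x(t), we find v(t) = -8·t^3 - 12·t^2 + 4·t + 3. Using v(t) = -8·t^3 - 12·t^2 + 4·t + 3 and substituting t = 3, we find v = -309.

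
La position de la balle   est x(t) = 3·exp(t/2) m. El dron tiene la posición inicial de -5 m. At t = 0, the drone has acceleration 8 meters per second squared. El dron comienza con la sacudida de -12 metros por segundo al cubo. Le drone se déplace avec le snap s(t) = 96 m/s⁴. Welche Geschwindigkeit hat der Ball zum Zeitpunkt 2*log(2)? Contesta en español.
Partiendo de la posición x(t) = 3·exp(t/2), tomamos 1 derivada. Derivando la posición, obtenemos la velocidad: v(t) = 3·exp(t/2)/2. De la ecuación de la velocidad v(t) = 3·exp(t/2)/2, sustituimos t = 2*log(2) para obtener v = 3.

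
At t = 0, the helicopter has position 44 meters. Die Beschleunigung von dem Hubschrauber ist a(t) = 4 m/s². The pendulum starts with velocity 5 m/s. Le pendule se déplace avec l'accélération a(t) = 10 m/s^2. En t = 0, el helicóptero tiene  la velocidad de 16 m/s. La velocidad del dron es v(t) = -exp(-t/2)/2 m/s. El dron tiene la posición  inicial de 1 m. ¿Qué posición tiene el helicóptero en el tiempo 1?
Necesitamos integrar nuestra ecuación de la aceleración a(t) = 4 2 veces. Integrando la aceleración y usando la condición inicial v(0) = 16, obtenemos v(t) = 4·t + 16. La integral de la velocidad es la posición. Usando x(0) = 44, obtenemos x(t) = 2·t^2 + 16·t + 44. De la ecuación de la posición x(t) = 2·t^2 + 16·t + 44, sustituimos t = 1 para obtener x = 62.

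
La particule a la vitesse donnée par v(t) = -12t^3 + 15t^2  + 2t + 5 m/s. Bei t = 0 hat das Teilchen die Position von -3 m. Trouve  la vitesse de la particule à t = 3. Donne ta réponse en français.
En utilisant v(t) = -12·t^3 + 15·t^2 + 2·t + 5 et en substituant t = 3, nous trouvons v = -178.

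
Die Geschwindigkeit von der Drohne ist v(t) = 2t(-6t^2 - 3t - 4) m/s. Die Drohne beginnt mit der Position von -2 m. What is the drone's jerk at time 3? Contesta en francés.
En partant de la vitesse v(t) = 2·t·(-6·t^2 - 3·t - 4), nous prenons 2 dérivées. En prenant d/dt de v(t), nous trouvons a(t) = -12·t^2 + 2·t·(-12·t - 3) - 6·t - 8. En dérivant l'accélération, nous obtenons le jerk: j(t) = -72·t - 12. Nous avons le jerk j(t) = -72·t - 12. En substituant t = 3: j(3) = -228.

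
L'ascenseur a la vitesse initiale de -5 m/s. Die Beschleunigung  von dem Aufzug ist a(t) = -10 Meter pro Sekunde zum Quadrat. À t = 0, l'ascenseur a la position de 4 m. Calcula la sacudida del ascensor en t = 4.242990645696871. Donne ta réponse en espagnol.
Partiendo de la aceleración a(t) = -10, tomamos 1 derivada. La derivada de la aceleración da la sacudida: j(t) = 0. Usando j(t) = 0 y sustituyendo t = 4.242990645696871, encontramos j = 0.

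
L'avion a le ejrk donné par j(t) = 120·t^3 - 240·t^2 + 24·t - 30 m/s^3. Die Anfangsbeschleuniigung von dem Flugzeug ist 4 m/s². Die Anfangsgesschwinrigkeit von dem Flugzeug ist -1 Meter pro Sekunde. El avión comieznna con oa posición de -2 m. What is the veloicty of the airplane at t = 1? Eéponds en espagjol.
Para resolver esto, necesitamos tomar 2 antiderivadas de nuestra ecuación de la sacudida j(t) = 120·t^3 - 240·t^2 + 24·t - 30. Tomando ∫j(t)dt y aplicando a(0) = 4, encontramos a(t) = 30·t^4 - 80·t^3 + 12·t^2 - 30·t + 4. Tomando ∫a(t)dt y aplicando v(0) = -1, encontramos v(t) = 6·t^5 - 20·t^4 + 4·t^3 - 15·t^2 + 4·t - 1. De la ecuación de la velocidad v(t) = 6·t^5 - 20·t^4 + 4·t^3 - 15·t^2 + 4·t - 1, sustituimos t = 1 para obtener v = -22.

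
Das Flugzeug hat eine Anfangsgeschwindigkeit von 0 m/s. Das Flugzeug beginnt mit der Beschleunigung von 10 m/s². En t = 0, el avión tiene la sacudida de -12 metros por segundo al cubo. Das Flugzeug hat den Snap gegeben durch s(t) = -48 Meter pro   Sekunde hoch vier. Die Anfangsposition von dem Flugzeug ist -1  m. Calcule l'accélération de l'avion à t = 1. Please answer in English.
Starting from snap s(t) = -48, we take 2 integrals. Finding the integral of s(t) and using j(0) = -12: j(t) = -48·t - 12. The integral of jerk is acceleration. Using a(0) = 10, we get a(t) = -24·t^2 - 12·t + 10. From the given acceleration equation a(t) = -24·t^2 - 12·t + 10, we substitute t = 1 to get a = -26.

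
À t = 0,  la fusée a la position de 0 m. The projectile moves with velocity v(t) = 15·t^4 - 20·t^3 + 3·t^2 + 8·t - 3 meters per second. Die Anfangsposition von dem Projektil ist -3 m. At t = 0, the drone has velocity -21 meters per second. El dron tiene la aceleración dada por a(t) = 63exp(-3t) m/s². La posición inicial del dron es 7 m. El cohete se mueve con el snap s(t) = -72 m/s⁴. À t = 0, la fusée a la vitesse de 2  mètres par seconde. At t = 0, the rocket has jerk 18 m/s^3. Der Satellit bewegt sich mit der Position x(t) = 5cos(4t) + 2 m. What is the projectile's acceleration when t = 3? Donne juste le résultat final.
The answer is 1106.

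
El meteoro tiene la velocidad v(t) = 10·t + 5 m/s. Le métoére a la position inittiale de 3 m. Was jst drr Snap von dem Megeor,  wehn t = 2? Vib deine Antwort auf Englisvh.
We must differentiate our velocity equation v(t) = 10·t + 5 3 times. Taking d/dt of v(t), we find a(t) = 10. Differentiating acceleration, we get jerk: j(t) = 0. Differentiating jerk, we get snap: s(t) = 0. From the given snap equation s(t) = 0, we substitute t = 2 to get s = 0.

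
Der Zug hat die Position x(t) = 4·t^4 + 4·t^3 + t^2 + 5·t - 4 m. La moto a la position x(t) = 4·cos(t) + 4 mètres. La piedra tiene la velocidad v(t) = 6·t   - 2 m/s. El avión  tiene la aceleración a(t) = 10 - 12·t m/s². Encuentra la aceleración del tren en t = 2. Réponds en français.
Pour résoudre ceci, nous devons prendre 2 dérivées de notre équation de la position x(t) = 4·t^4 + 4·t^3 + t^2 + 5·t - 4. La dérivée de la position donne la vitesse: v(t) = 16·t^3 + 12·t^2 + 2·t + 5. En dérivant la vitesse, nous obtenons l'accélération: a(t) = 48·t^2 + 24·t + 2. De l'équation de l'accélération a(t) = 48·t^2 + 24·t + 2, nous substituons t = 2 pour obtenir a = 242.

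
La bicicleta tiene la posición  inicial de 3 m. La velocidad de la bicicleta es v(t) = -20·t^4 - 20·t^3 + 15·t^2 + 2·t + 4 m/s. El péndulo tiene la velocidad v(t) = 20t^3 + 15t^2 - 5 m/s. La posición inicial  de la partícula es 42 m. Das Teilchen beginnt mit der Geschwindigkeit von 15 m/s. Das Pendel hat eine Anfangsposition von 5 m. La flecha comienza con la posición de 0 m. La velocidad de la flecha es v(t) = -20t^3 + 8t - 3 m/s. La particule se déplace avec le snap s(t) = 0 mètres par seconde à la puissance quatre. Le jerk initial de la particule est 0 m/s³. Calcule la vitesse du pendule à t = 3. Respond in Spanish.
Usando v(t) = 20·t^3 + 15·t^2 - 5 y sustituyendo t = 3, encontramos v = 670.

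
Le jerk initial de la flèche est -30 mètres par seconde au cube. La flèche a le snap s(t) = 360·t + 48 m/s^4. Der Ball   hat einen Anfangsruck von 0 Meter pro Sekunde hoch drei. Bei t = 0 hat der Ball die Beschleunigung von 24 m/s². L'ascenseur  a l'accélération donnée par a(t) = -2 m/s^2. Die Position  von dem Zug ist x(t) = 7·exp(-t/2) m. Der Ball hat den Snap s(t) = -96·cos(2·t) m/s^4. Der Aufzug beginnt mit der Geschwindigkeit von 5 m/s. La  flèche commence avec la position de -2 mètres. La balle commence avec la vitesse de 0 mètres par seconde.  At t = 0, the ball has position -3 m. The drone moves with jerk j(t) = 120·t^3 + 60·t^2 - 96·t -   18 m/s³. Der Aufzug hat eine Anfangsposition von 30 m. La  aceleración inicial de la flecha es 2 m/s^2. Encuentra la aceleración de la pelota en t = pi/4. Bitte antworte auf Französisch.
En partant du snap s(t) = -96·cos(2·t), nous prenons 2 intégrales. En intégrant le snap et en utilisant la condition initiale j(0) = 0, nous obtenons j(t) = -48·sin(2·t). En prenant ∫j(t)dt et en appliquant a(0) = 24, nous trouvons a(t) = 24·cos(2·t). De l'équation de l'accélération a(t) = 24·cos(2·t), nous substituons t = pi/4 pour obtenir a = 0.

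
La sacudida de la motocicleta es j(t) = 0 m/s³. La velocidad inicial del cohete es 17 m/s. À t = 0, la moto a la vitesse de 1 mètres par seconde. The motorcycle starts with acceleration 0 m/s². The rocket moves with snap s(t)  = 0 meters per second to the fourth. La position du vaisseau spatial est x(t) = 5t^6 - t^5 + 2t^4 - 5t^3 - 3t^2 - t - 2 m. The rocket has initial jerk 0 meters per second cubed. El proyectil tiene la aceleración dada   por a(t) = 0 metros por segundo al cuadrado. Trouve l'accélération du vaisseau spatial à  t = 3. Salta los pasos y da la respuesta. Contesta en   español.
En t = 3, a = 11730.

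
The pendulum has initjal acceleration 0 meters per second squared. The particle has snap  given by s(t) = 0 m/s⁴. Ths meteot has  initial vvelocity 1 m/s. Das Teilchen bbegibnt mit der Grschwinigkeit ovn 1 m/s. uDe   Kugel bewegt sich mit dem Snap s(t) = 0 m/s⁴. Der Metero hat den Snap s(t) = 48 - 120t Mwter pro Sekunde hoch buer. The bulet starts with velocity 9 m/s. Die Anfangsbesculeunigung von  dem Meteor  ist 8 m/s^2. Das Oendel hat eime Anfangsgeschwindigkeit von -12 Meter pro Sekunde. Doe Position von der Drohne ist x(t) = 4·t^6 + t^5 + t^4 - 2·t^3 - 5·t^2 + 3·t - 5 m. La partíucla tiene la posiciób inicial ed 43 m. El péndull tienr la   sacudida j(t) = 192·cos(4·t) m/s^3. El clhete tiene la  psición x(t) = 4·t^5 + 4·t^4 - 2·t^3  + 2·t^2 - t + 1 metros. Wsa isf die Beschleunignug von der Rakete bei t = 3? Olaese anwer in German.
Ausgehend von der Position x(t) = 4·t^5 + 4·t^4 - 2·t^3 + 2·t^2 - t + 1, nehmen wir 2 Ableitungen. Mit d/dt von x(t) finden wir v(t) = 20·t^4 + 16·t^3 - 6·t^2 + 4·t - 1. Die Ableitung von der Geschwindigkeit ergibt die Beschleunigung: a(t) = 80·t^3 + 48·t^2 - 12·t + 4. Wir haben die Beschleunigung a(t) = 80·t^3 + 48·t^2 - 12·t + 4. Durch Einsetzen von t = 3: a(3) = 2560.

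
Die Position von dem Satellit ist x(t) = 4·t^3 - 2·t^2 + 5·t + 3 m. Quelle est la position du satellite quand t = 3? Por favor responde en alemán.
Wir haben die Position x(t) = 4·t^3 - 2·t^2 + 5·t + 3. Durch Einsetzen von t = 3: x(3) = 108.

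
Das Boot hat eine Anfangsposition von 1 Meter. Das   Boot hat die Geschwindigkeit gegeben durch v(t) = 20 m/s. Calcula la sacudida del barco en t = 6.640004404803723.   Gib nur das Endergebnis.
La respuesta es 0.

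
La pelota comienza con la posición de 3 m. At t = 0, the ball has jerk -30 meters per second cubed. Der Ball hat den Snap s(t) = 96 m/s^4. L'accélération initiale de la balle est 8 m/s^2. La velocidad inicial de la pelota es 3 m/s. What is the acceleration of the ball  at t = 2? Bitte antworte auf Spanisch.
Para resolver esto, necesitamos tomar 2 antiderivadas de nuestra ecuación del snap s(t) = 96. Integrando el snap y usando la condición inicial j(0) = -30, obtenemos j(t) = 96·t - 30. La antiderivada de la sacudida es la aceleración. Usando a(0) = 8, obtenemos a(t) = 48·t^2 - 30·t + 8. De la ecuación de la aceleración a(t) = 48·t^2 - 30·t + 8, sustituimos t = 2 para obtener a = 140.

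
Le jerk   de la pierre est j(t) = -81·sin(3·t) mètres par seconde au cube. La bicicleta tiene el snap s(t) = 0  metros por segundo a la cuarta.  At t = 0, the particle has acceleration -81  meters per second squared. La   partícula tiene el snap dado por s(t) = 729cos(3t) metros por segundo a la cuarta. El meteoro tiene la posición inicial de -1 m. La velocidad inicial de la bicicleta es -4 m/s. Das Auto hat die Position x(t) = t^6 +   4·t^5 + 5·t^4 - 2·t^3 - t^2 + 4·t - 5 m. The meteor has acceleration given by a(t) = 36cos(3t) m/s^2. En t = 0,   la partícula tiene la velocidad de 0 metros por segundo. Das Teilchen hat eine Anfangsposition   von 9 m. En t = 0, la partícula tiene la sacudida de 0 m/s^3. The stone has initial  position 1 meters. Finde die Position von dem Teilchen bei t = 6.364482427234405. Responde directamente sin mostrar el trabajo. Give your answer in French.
À t = 6.364482427234405, x = 8.73365072699102.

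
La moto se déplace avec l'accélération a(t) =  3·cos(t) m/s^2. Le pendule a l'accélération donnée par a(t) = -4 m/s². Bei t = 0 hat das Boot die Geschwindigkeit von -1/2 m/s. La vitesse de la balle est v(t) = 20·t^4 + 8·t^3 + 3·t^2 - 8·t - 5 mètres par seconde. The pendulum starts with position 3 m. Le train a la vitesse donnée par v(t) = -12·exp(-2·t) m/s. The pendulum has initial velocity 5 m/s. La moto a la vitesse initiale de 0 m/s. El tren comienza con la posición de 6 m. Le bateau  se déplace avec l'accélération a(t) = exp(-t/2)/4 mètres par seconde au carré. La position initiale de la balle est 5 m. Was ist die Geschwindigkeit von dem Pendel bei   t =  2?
Wir müssen unsere Gleichung für die Beschleunigung a(t) = -4 1-mal integrieren. Mit ∫a(t)dt und Anwendung von v(0) = 5, finden wir v(t) = 5 - 4·t. Wir haben die Geschwindigkeit v(t) = 5 - 4·t. Durch Einsetzen von t = 2: v(2) = -3.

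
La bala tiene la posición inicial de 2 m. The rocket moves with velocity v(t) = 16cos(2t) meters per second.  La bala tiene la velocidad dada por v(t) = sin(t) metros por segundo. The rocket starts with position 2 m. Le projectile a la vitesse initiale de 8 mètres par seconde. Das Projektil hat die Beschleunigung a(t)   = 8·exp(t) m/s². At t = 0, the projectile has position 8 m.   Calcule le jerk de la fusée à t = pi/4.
Pour résoudre ceci, nous devons prendre 2 dérivées de notre équation de la vitesse v(t) = 16·cos(2·t). La dérivée de la vitesse donne l'accélération: a(t) = -32·sin(2·t). En prenant d/dt de a(t), nous trouvons j(t) = -64·cos(2·t). En utilisant j(t) = -64·cos(2·t) et en substituant t = pi/4, nous trouvons j = 0.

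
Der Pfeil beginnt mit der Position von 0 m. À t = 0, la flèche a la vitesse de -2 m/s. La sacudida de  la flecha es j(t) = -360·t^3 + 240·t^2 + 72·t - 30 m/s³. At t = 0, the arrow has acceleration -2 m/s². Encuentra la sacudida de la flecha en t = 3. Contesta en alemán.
Aus der Gleichung für den Ruck j(t) = -360·t^3 + 240·t^2 + 72·t - 30, setzen wir t = 3 ein und erhalten j = -7374.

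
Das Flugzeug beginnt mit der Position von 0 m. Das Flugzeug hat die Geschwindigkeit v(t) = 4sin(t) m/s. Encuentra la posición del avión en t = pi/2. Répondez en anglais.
To solve this, we need to take 1 antiderivative of our velocity equation v(t) = 4·sin(t). The integral of velocity, with x(0) = 0, gives position: x(t) = 4 - 4·cos(t). Using x(t) = 4 - 4·cos(t) and substituting t = pi/2, we find x = 4.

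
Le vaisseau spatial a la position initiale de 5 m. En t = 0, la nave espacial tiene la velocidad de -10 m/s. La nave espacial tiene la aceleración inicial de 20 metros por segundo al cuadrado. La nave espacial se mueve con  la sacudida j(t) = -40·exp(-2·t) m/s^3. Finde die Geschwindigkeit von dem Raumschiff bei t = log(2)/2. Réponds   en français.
Nous devons trouver la primitive de notre équation du jerk j(t) = -40·exp(-2·t) 2 fois. En prenant ∫j(t)dt et en appliquant a(0) = 20, nous trouvons a(t) = 20·exp(-2·t). L'intégrale de l'accélération est la vitesse. En utilisant v(0) = -10, nous obtenons v(t) = -10·exp(-2·t). En utilisant v(t) = -10·exp(-2·t) et en substituant t = log(2)/2, nous trouvons v = -5.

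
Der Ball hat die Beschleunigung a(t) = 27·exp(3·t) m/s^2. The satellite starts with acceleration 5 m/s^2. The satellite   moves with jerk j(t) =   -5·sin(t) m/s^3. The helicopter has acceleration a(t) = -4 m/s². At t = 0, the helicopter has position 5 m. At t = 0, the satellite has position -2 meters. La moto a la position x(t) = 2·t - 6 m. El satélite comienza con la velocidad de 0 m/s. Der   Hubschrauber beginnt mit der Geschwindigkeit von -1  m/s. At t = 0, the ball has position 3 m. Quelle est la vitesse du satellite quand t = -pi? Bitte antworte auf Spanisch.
Partiendo de la sacudida j(t) = -5·sin(t), tomamos 2 antiderivadas. Tomando ∫j(t)dt y aplicando a(0) = 5, encontramos a(t) = 5·cos(t). La antiderivada de la aceleración, con v(0) = 0, da la velocidad: v(t) = 5·sin(t). Usando v(t) = 5·sin(t) y sustituyendo t = -pi, encontramos v = 0.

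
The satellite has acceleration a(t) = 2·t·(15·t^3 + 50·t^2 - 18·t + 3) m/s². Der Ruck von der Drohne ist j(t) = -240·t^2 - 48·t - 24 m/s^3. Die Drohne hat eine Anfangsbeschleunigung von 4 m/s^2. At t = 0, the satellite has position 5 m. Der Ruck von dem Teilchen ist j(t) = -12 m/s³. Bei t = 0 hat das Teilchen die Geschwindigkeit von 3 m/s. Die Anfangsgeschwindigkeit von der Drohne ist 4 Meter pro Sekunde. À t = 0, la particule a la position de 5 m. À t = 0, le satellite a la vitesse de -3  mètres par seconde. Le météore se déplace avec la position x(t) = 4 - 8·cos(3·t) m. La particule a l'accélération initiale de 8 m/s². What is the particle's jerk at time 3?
Using j(t) = -12 and substituting t = 3, we find j = -12.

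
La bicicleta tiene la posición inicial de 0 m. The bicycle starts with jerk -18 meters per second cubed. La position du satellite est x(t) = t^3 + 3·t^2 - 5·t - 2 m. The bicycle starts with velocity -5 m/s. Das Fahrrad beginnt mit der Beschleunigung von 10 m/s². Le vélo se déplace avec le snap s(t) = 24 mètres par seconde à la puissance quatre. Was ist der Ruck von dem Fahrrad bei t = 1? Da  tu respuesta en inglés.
To solve this, we need to take 1 antiderivative of our snap equation s(t) = 24. Taking ∫s(t)dt and applying j(0) = -18, we find j(t) = 24·t - 18. Using j(t) = 24·t - 18 and substituting t = 1, we find j = 6.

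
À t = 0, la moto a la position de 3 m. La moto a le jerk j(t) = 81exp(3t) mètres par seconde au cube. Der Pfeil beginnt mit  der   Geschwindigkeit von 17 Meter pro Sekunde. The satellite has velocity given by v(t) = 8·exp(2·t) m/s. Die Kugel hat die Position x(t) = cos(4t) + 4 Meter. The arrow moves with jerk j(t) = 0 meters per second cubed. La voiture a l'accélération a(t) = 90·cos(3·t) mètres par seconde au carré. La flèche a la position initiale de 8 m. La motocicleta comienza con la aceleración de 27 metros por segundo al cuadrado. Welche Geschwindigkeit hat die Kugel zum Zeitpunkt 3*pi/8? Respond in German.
Um dies zu lösen, müssen wir 1 Ableitung unserer Gleichung für die Position x(t) = cos(4·t) + 4 nehmen. Mit d/dt von x(t) finden wir v(t) = -4·sin(4·t). Aus der Gleichung für die Geschwindigkeit v(t) = -4·sin(4·t), setzen wir t = 3*pi/8 ein und erhalten v = 4.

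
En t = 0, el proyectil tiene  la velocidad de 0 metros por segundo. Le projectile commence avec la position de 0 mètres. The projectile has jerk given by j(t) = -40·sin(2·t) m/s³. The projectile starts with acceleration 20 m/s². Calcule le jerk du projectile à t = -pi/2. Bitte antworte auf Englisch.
From the given jerk equation j(t) = -40·sin(2·t), we substitute t = -pi/2 to get j = 0.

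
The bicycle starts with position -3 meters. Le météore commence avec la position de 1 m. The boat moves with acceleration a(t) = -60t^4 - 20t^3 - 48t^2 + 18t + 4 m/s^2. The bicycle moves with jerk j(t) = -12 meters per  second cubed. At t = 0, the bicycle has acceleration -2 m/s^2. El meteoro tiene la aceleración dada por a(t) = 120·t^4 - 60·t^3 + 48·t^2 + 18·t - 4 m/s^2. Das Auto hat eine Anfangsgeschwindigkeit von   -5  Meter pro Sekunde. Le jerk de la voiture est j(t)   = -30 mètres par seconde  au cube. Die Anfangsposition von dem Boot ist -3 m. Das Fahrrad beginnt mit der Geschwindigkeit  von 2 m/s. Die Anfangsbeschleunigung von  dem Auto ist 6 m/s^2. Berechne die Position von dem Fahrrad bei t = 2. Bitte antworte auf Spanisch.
Partiendo de la sacudida j(t) = -12, tomamos 3 integrales. Tomando ∫j(t)dt y aplicando a(0) = -2, encontramos a(t) = -12·t - 2. Integrando la aceleración y usando la condición inicial v(0) = 2, obtenemos v(t) = -6·t^2 - 2·t + 2. La integral de la velocidad es la posición. Usando x(0) = -3, obtenemos x(t) = -2·t^3 - t^2 + 2·t - 3. De la ecuación de la posición x(t) = -2·t^3 - t^2 + 2·t - 3, sustituimos t = 2 para obtener x = -19.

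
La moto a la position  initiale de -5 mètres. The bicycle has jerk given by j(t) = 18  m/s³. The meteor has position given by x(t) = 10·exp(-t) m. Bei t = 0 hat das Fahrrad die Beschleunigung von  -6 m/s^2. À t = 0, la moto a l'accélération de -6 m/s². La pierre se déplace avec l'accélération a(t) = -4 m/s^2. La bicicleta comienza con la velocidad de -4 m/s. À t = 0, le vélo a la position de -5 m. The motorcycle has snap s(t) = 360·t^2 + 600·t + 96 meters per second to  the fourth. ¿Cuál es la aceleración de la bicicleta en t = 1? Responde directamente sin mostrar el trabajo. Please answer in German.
Die Antwort ist 12.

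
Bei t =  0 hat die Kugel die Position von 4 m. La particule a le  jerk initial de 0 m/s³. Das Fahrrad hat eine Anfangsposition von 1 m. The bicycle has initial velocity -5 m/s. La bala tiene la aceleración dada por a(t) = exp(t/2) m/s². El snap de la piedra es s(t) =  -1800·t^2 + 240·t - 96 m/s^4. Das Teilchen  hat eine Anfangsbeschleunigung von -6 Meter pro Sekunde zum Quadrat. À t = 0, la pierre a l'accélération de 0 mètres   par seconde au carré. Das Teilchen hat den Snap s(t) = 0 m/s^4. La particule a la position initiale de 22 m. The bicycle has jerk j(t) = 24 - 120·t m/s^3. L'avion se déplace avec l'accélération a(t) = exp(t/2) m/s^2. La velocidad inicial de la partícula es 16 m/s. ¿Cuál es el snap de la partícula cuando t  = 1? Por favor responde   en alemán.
Wir haben den Snap s(t) = 0. Durch Einsetzen von t = 1: s(1) = 0.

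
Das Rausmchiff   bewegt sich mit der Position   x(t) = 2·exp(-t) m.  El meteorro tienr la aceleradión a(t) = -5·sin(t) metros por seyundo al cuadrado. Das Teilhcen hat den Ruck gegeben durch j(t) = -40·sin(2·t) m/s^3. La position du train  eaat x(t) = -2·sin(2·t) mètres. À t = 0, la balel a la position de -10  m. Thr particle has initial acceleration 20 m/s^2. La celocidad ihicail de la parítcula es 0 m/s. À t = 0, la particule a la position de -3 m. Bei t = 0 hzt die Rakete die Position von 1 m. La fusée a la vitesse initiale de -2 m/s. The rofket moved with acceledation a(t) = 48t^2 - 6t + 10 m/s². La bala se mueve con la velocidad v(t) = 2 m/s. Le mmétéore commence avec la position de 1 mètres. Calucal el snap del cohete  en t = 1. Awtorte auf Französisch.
Nous devons dériver notre équation de l'accélération a(t) = 48·t^2 - 6·t + 10 2 fois. La dérivée de l'accélération donne le jerk: j(t) = 96·t - 6. La dérivée du jerk donne le snap: s(t) = 96. De l'équation du snap s(t) = 96, nous substituons t = 1 pour obtenir s = 96.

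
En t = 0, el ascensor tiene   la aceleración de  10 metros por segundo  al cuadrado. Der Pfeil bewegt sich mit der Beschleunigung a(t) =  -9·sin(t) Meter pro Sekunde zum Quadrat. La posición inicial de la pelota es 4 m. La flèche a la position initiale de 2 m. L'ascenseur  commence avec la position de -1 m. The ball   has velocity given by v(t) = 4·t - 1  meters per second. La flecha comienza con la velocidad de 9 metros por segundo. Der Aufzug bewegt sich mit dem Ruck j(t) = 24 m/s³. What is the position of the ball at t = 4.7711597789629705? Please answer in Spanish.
Necesitamos integrar nuestra ecuación de la velocidad v(t) = 4·t - 1 1 vez. La antiderivada de la velocidad es la posición. Usando x(0) = 4, obtenemos x(t) = 2·t^2 - t + 4. De la ecuación de la posición x(t) = 2·t^2 - t + 4, sustituimos t = 4.7711597789629705 para obtener x = 44.7567714938250.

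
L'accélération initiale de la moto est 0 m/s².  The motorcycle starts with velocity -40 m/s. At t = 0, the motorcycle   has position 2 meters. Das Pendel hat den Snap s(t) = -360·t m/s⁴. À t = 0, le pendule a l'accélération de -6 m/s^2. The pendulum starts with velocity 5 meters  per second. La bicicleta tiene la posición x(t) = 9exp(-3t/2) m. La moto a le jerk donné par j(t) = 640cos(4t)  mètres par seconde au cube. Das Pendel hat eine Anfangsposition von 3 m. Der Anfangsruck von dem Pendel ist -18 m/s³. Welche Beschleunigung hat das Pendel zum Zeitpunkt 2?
Ausgehend von dem Snap s(t) = -360·t, nehmen wir 2 Stammfunktionen. Die Stammfunktion von dem Snap, mit j(0) = -18, ergibt den Ruck: j(t) = -180·t^2 - 18. Durch Integration von dem Ruck und Verwendung der Anfangsbedingung a(0) = -6, erhalten wir a(t) = -60·t^3 - 18·t - 6. Mit a(t) = -60·t^3 - 18·t - 6 und Einsetzen von t = 2, finden wir a = -522.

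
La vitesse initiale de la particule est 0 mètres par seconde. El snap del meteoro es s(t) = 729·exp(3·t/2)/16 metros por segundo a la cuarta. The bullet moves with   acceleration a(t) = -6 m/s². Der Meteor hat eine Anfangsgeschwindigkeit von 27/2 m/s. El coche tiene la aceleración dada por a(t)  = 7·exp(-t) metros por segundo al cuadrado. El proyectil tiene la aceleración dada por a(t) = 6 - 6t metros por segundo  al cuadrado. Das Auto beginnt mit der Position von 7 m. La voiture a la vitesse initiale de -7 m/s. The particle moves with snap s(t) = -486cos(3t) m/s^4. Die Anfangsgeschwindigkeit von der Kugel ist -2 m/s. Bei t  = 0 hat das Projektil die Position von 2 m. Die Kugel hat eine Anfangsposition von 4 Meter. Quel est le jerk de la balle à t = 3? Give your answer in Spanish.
Partiendo de la aceleración a(t) = -6, tomamos 1 derivada. Tomando d/dt de a(t), encontramos j(t) = 0. Usando j(t) = 0 y sustituyendo t = 3, encontramos j = 0.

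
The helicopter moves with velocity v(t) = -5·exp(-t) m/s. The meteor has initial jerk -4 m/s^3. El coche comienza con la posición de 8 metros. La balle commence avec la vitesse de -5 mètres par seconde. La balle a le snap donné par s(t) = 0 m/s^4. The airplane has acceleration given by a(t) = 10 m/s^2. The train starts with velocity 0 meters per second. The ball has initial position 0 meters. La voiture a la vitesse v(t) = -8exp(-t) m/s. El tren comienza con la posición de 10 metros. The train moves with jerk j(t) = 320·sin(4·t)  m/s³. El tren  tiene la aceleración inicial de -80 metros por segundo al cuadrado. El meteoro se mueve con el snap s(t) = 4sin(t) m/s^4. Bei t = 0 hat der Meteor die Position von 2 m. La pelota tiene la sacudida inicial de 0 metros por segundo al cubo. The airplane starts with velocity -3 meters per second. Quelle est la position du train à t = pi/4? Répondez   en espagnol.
Debemos encontrar la antiderivada de nuestra ecuación de la sacudida j(t) = 320·sin(4·t) 3 veces. Integrando la sacudida y usando la condición inicial a(0) = -80, obtenemos a(t) = -80·cos(4·t). La integral de la aceleración, con v(0) = 0, da la velocidad: v(t) = -20·sin(4·t). La antiderivada de la velocidad, con x(0) = 10, da la posición: x(t) = 5·cos(4·t) + 5. De la ecuación de la posición x(t) = 5·cos(4·t) + 5, sustituimos t = pi/4 para obtener x = 0.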